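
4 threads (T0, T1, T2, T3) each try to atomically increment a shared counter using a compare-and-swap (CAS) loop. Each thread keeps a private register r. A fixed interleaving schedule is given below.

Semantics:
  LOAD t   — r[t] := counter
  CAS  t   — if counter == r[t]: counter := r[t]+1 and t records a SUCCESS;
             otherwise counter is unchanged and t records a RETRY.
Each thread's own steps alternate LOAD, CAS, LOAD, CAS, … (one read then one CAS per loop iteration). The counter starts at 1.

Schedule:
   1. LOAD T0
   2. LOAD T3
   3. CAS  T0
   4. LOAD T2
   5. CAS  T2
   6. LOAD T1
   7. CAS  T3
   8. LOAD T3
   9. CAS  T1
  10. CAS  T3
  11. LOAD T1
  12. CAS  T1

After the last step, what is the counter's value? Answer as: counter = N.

counter = 5

[1] T0.load  rd  (counter 1, T0.r 1)
[2] T3.load  rd  (counter 1, T3.r 1)
[3] T0.cas  hit  (counter 2, T0.r 1)
[4] T2.load  rd  (counter 2, T2.r 2)
[5] T2.cas  hit  (counter 3, T2.r 2)
[6] T1.load  rd  (counter 3, T1.r 3)
[7] T3.cas  miss  (counter 3, T3.r 1)
[8] T3.load  rd  (counter 3, T3.r 3)
[9] T1.cas  hit  (counter 4, T1.r 3)
[10] T3.cas  miss  (counter 4, T3.r 3)
[11] T1.load  rd  (counter 4, T1.r 4)
[12] T1.cas  hit  (counter 5, T1.r 4)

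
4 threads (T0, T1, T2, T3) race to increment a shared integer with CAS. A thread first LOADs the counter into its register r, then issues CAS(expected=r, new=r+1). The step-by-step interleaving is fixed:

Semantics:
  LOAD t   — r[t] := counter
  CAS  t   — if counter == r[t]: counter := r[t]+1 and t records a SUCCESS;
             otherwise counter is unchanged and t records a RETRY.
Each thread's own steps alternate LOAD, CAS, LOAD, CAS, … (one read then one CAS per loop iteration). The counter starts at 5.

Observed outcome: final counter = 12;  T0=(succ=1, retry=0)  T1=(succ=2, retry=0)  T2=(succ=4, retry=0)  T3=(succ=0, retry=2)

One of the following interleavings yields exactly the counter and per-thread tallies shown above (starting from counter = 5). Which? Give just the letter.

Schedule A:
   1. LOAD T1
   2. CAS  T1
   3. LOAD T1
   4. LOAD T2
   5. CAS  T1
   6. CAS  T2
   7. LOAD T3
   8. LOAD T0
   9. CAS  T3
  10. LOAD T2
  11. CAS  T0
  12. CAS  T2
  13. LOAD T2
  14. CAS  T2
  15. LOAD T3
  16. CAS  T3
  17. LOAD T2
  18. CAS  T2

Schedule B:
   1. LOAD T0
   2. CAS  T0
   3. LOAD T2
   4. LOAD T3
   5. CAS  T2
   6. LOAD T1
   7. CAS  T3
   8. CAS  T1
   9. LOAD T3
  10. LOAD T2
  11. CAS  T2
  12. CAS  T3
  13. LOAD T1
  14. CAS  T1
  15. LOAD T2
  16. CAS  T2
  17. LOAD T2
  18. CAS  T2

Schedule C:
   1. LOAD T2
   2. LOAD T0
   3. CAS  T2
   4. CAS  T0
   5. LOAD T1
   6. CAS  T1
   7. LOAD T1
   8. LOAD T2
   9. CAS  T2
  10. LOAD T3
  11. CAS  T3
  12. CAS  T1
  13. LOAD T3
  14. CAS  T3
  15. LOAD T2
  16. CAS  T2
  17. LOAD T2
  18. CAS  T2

B

Tracing schedule B:
#1 T0 reads 5
#2 T0 CAS(5→6) writes; counter now 6
#3 T2 reads 6
#4 T3 reads 6
#5 T2 CAS(6→7) writes; counter now 7
#6 T1 reads 7
#7 T3 CAS(6→7) fails; counter now 7
#8 T1 CAS(7→8) writes; counter now 8
#9 T3 reads 8
#10 T2 reads 8
#11 T2 CAS(8→9) writes; counter now 9
#12 T3 CAS(8→9) fails; counter now 9
#13 T1 reads 9
#14 T1 CAS(9→10) writes; counter now 10
#15 T2 reads 10
#16 T2 CAS(10→11) writes; counter now 11
#17 T2 reads 11
#18 T2 CAS(11→12) writes; counter now 12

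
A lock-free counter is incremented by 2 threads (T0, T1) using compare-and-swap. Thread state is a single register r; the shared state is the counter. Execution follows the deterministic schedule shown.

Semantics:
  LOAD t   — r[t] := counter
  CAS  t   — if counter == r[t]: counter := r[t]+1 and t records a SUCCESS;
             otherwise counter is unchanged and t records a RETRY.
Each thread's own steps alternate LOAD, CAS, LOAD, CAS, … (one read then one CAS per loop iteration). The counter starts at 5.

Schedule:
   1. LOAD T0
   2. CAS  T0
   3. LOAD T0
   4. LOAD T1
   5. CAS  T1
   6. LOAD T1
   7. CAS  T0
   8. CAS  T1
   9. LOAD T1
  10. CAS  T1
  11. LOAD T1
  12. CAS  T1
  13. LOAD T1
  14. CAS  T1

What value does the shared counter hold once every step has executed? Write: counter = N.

counter = 11

T0 LOAD — after: cnt=5, r=5 — load
T0 CAS — after: cnt=6, r=5 — ok
T0 LOAD — after: cnt=6, r=6 — load
T1 LOAD — after: cnt=6, r=6 — load
T1 CAS — after: cnt=7, r=6 — ok
T1 LOAD — after: cnt=7, r=7 — load
T0 CAS — after: cnt=7, r=6 — retry
T1 CAS — after: cnt=8, r=7 — ok
T1 LOAD — after: cnt=8, r=8 — load
T1 CAS — after: cnt=9, r=8 — ok
T1 LOAD — after: cnt=9, r=9 — load
T1 CAS — after: cnt=10, r=9 — ok
T1 LOAD — after: cnt=10, r=10 — load
T1 CAS — after: cnt=11, r=10 — ok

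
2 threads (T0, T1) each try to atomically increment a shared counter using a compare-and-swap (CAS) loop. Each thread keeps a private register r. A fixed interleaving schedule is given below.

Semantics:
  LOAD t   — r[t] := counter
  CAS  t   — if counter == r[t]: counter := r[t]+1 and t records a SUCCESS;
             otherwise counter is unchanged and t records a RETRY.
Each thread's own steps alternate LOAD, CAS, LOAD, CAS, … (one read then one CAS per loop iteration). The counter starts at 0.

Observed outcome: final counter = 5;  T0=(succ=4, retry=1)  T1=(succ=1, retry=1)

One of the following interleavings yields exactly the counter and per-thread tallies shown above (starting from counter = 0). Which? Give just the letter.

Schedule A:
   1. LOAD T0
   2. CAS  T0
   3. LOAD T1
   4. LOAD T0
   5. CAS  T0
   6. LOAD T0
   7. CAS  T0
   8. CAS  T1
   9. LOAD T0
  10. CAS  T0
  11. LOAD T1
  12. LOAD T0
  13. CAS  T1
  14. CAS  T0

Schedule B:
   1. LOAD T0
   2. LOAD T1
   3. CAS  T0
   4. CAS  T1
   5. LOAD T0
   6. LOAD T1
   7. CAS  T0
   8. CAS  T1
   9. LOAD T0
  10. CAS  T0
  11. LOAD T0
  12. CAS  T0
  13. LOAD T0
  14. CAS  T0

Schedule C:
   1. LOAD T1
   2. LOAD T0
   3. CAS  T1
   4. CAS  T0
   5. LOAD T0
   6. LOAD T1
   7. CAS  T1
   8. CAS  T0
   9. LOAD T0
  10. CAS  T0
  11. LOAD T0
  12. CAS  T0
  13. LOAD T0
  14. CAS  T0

A

Simulating candidate A:
   1) LOAD T0:  M=0  r_T0=0
   2) CAS  T0:  M=1  r_T0=0 ✓
   3) LOAD T1:  M=1  r_T1=1
   4) LOAD T0:  M=1  r_T0=1
   5) CAS  T0:  M=2  r_T0=1 ✓
   6) LOAD T0:  M=2  r_T0=2
   7) CAS  T0:  M=3  r_T0=2 ✓
   8) CAS  T1:  M=3  r_T1=1 ✗
   9) LOAD T0:  M=3  r_T0=3
  10) CAS  T0:  M=4  r_T0=3 ✓
  11) LOAD T1:  M=4  r_T1=4
  12) LOAD T0:  M=4  r_T0=4
  13) CAS  T1:  M=5  r_T1=4 ✓
  14) CAS  T0:  M=5  r_T0=4 ✗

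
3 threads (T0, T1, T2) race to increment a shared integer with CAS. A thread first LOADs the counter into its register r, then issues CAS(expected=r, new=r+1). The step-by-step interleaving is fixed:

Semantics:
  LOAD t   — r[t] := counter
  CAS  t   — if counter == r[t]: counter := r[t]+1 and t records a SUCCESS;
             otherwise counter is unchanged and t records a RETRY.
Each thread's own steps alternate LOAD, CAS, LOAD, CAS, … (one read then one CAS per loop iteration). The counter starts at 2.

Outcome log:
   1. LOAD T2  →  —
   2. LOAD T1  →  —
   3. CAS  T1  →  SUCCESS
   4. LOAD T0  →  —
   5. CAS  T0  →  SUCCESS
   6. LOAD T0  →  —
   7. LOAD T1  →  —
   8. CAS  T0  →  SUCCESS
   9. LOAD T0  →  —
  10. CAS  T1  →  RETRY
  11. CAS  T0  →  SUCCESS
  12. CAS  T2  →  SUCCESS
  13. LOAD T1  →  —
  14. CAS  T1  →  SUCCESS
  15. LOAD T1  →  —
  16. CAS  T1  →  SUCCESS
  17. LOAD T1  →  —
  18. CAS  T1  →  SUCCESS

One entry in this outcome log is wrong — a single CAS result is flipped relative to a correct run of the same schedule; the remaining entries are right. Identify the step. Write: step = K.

step = 12

Reference trace:
step 1: T2 LOAD ⇒ load; ctr=2 reg=2
step 2: T1 LOAD ⇒ load; ctr=2 reg=2
step 3: T1 CAS ⇒ ok; ctr=3 reg=2
step 4: T0 LOAD ⇒ load; ctr=3 reg=3
step 5: T0 CAS ⇒ ok; ctr=4 reg=3
step 6: T0 LOAD ⇒ load; ctr=4 reg=4
step 7: T1 LOAD ⇒ load; ctr=4 reg=4
step 8: T0 CAS ⇒ ok; ctr=5 reg=4
step 9: T0 LOAD ⇒ load; ctr=5 reg=5
step 10: T1 CAS ⇒ retry; ctr=5 reg=4
step 11: T0 CAS ⇒ ok; ctr=6 reg=5
step 12: T2 CAS ⇒ retry; ctr=6 reg=2
step 13: T1 LOAD ⇒ load; ctr=6 reg=6
step 14: T1 CAS ⇒ ok; ctr=7 reg=6
step 15: T1 LOAD ⇒ load; ctr=7 reg=7
step 16: T1 CAS ⇒ ok; ctr=8 reg=7
step 17: T1 LOAD ⇒ load; ctr=8 reg=8
step 18: T1 CAS ⇒ ok; ctr=9 reg=8
Mismatch at 12.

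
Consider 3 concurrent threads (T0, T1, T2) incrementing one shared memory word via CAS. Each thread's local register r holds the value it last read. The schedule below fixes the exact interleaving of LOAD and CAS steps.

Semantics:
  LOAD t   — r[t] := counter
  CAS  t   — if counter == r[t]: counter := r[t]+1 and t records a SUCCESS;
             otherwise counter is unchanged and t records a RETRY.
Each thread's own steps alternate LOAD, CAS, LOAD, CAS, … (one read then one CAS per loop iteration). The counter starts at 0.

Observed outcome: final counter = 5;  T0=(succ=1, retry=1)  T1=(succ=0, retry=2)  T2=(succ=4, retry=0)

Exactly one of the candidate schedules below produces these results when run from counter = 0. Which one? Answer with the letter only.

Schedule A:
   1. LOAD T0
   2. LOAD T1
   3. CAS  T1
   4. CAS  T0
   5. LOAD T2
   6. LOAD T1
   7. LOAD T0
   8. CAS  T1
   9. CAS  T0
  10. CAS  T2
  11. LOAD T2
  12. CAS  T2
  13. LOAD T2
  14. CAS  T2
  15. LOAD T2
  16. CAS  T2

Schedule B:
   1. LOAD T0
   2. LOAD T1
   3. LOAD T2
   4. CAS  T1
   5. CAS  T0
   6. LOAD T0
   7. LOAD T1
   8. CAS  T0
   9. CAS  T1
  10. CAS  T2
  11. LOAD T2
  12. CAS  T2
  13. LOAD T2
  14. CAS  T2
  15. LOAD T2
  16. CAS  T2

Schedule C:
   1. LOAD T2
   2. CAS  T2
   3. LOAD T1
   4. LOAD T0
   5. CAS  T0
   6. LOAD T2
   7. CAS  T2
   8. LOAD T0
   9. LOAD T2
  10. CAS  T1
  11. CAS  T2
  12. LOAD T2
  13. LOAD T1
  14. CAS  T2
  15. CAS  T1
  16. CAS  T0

C

Simulating candidate C:
[1] T2.load  rd  (counter 0, T2.r 0)
[2] T2.cas  hit  (counter 1, T2.r 0)
[3] T1.load  rd  (counter 1, T1.r 1)
[4] T0.load  rd  (counter 1, T0.r 1)
[5] T0.cas  hit  (counter 2, T0.r 1)
[6] T2.load  rd  (counter 2, T2.r 2)
[7] T2.cas  hit  (counter 3, T2.r 2)
[8] T0.load  rd  (counter 3, T0.r 3)
[9] T2.load  rd  (counter 3, T2.r 3)
[10] T1.cas  miss  (counter 3, T1.r 1)
[11] T2.cas  hit  (counter 4, T2.r 3)
[12] T2.load  rd  (counter 4, T2.r 4)
[13] T1.load  rd  (counter 4, T1.r 4)
[14] T2.cas  hit  (counter 5, T2.r 4)
[15] T1.cas  miss  (counter 5, T1.r 4)
[16] T0.cas  miss  (counter 5, T0.r 3)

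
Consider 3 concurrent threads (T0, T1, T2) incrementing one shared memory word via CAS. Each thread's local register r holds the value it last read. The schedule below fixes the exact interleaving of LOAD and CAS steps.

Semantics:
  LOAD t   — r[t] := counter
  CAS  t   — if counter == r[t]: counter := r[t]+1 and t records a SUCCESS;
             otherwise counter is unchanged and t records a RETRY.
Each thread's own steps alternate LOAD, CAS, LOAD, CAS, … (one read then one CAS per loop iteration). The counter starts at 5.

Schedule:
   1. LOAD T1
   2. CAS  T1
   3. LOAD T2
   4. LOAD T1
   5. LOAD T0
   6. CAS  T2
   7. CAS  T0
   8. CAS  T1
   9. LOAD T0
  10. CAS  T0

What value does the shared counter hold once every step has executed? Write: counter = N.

counter = 8

   1) LOAD T1:  M=5  r_T1=5
   2) CAS  T1:  M=6  r_T1=5 ✓
   3) LOAD T2:  M=6  r_T2=6
   4) LOAD T1:  M=6  r_T1=6
   5) LOAD T0:  M=6  r_T0=6
   6) CAS  T2:  M=7  r_T2=6 ✓
   7) CAS  T0:  M=7  r_T0=6 ✗
   8) CAS  T1:  M=7  r_T1=6 ✗
   9) LOAD T0:  M=7  r_T0=7
  10) CAS  T0:  M=8  r_T0=7 ✓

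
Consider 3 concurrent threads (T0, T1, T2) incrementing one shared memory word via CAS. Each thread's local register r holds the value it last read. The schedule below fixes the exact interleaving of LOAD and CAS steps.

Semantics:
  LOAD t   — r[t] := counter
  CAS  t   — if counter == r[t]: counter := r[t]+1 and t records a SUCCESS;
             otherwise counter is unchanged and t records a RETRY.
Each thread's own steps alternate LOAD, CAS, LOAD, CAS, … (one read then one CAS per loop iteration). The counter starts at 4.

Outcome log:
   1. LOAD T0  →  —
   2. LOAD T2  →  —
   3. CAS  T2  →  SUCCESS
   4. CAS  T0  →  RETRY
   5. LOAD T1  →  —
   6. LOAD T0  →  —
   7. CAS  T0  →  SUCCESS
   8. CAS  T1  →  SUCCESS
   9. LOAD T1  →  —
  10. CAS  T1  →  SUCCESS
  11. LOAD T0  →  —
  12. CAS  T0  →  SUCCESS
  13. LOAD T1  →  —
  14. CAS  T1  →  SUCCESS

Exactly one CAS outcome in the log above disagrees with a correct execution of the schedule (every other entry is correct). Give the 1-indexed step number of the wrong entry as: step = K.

Re-executing:
T0 LOAD — after: cnt=4, r=4 — load
T2 LOAD — after: cnt=4, r=4 — load
T2 CAS — after: cnt=5, r=4 — ok
T0 CAS — after: cnt=5, r=4 — retry
T1 LOAD — after: cnt=5, r=5 — load
T0 LOAD — after: cnt=5, r=5 — load
T0 CAS — after: cnt=6, r=5 — ok
T1 CAS — after: cnt=6, r=5 — retry
T1 LOAD — after: cnt=6, r=6 — load
T1 CAS — after: cnt=7, r=6 — ok
T0 LOAD — after: cnt=7, r=7 — load
T0 CAS — after: cnt=8, r=7 — ok
T1 LOAD — after: cnt=8, r=8 — load
T1 CAS — after: cnt=9, r=8 — ok
Log disagrees first at step 8.

step = 8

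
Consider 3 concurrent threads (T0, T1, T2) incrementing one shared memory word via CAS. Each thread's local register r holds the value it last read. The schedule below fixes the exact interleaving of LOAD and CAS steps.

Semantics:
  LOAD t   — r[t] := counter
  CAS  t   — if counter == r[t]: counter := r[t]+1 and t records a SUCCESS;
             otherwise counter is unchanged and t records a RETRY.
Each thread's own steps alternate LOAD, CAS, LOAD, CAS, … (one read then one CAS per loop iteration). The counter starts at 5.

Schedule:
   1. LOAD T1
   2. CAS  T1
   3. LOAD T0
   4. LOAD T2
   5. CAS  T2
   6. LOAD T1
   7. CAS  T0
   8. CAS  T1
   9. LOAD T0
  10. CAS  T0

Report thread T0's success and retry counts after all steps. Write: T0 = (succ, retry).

T0 = (1, 1)

step 1: T1 LOAD ⇒ load; ctr=5 reg=5
step 2: T1 CAS ⇒ ok; ctr=6 reg=5
step 3: T0 LOAD ⇒ load; ctr=6 reg=6
step 4: T2 LOAD ⇒ load; ctr=6 reg=6
step 5: T2 CAS ⇒ ok; ctr=7 reg=6
step 6: T1 LOAD ⇒ load; ctr=7 reg=7
step 7: T0 CAS ⇒ retry; ctr=7 reg=6
step 8: T1 CAS ⇒ ok; ctr=8 reg=7
step 9: T0 LOAD ⇒ load; ctr=8 reg=8
step 10: T0 CAS ⇒ ok; ctr=9 reg=8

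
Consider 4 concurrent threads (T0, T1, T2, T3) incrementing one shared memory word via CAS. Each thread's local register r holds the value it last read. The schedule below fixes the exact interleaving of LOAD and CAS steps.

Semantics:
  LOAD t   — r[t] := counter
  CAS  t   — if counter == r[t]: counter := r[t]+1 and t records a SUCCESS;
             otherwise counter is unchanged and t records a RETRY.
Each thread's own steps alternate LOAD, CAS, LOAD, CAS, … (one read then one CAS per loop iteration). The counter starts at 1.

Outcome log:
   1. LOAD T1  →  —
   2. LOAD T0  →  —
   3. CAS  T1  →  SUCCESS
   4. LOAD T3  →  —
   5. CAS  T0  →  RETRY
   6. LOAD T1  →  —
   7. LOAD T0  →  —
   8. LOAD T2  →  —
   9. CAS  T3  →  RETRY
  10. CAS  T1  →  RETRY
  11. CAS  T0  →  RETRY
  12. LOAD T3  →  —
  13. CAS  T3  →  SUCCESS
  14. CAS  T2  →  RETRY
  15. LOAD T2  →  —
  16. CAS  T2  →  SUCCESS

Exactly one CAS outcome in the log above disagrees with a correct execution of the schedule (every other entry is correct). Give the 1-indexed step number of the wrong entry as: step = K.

step = 9

Correct run:
#1 T1 reads 1
#2 T0 reads 1
#3 T1 CAS(1→2) writes; counter now 2
#4 T3 reads 2
#5 T0 CAS(1→2) fails; counter now 2
#6 T1 reads 2
#7 T0 reads 2
#8 T2 reads 2
#9 T3 CAS(2→3) writes; counter now 3
#10 T1 CAS(2→3) fails; counter now 3
#11 T0 CAS(2→3) fails; counter now 3
#12 T3 reads 3
#13 T3 CAS(3→4) writes; counter now 4
#14 T2 CAS(2→3) fails; counter now 4
#15 T2 reads 4
#16 T2 CAS(4→5) writes; counter now 5
Flip is step 9.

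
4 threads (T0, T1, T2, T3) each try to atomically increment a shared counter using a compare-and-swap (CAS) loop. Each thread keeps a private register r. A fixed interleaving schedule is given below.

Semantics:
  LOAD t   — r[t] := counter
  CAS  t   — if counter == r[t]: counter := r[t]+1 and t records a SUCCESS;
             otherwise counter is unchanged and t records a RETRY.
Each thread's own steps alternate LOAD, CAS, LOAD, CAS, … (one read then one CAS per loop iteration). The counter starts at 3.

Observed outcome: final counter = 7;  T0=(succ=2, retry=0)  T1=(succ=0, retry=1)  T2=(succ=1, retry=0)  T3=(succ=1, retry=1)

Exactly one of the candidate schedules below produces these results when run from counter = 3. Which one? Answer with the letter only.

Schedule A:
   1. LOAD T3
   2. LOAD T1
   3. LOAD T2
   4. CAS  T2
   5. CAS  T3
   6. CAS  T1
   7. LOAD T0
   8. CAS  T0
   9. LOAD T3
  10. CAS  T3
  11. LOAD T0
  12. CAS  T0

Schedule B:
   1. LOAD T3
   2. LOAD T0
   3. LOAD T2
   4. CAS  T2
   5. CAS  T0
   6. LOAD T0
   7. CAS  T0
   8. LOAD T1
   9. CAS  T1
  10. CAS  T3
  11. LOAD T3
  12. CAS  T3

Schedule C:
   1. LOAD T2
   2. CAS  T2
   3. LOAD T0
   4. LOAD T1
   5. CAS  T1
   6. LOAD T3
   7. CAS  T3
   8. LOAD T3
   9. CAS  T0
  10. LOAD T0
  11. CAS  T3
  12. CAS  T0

Run A:
   1) LOAD T3:  M=3  r_T3=3
   2) LOAD T1:  M=3  r_T1=3
   3) LOAD T2:  M=3  r_T2=3
   4) CAS  T2:  M=4  r_T2=3 ✓
   5) CAS  T3:  M=4  r_T3=3 ✗
   6) CAS  T1:  M=4  r_T1=3 ✗
   7) LOAD T0:  M=4  r_T0=4
   8) CAS  T0:  M=5  r_T0=4 ✓
   9) LOAD T3:  M=5  r_T3=5
  10) CAS  T3:  M=6  r_T3=5 ✓
  11) LOAD T0:  M=6  r_T0=6
  12) CAS  T0:  M=7  r_T0=6 ✓

A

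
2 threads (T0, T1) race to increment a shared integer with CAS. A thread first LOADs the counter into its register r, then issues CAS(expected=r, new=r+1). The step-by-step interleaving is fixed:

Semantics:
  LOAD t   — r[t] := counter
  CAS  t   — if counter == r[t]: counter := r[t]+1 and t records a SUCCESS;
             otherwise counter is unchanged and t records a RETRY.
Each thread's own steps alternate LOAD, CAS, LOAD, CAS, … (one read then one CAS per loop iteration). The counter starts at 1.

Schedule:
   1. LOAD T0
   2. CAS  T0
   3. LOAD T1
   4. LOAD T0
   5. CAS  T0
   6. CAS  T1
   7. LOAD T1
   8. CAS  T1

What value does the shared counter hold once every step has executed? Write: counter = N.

counter = 4

step 1: T0 LOAD ⇒ load; ctr=1 reg=1
step 2: T0 CAS ⇒ ok; ctr=2 reg=1
step 3: T1 LOAD ⇒ load; ctr=2 reg=2
step 4: T0 LOAD ⇒ load; ctr=2 reg=2
step 5: T0 CAS ⇒ ok; ctr=3 reg=2
step 6: T1 CAS ⇒ retry; ctr=3 reg=2
step 7: T1 LOAD ⇒ load; ctr=3 reg=3
step 8: T1 CAS ⇒ ok; ctr=4 reg=3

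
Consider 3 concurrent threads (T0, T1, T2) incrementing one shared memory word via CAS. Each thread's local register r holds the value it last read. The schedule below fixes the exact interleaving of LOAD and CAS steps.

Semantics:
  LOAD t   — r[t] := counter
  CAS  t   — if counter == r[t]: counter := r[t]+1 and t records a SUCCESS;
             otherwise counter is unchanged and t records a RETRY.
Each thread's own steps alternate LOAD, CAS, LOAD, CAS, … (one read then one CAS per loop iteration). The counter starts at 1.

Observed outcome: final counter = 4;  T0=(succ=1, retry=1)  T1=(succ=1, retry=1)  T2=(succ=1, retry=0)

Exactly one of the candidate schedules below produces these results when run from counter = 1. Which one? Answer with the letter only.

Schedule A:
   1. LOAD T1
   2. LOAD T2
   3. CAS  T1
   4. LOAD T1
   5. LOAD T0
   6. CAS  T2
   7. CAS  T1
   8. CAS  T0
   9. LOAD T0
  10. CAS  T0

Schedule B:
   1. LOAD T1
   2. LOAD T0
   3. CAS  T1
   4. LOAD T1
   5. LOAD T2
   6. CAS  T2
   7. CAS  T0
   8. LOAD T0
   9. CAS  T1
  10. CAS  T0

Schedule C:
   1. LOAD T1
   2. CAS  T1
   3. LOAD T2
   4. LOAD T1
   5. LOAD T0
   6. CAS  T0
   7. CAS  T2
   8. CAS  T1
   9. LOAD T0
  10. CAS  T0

Run B:
1. LOAD T1 → mem=1 r[T1]=1 [LOAD]
2. LOAD T0 → mem=1 r[T0]=1 [LOAD]
3. CAS T1 → mem=2 r[T1]=1 [OK]
4. LOAD T1 → mem=2 r[T1]=2 [LOAD]
5. LOAD T2 → mem=2 r[T2]=2 [LOAD]
6. CAS T2 → mem=3 r[T2]=2 [OK]
7. CAS T0 → mem=3 r[T0]=1 [RETRY]
8. LOAD T0 → mem=3 r[T0]=3 [LOAD]
9. CAS T1 → mem=3 r[T1]=2 [RETRY]
10. CAS T0 → mem=4 r[T0]=3 [OK]

B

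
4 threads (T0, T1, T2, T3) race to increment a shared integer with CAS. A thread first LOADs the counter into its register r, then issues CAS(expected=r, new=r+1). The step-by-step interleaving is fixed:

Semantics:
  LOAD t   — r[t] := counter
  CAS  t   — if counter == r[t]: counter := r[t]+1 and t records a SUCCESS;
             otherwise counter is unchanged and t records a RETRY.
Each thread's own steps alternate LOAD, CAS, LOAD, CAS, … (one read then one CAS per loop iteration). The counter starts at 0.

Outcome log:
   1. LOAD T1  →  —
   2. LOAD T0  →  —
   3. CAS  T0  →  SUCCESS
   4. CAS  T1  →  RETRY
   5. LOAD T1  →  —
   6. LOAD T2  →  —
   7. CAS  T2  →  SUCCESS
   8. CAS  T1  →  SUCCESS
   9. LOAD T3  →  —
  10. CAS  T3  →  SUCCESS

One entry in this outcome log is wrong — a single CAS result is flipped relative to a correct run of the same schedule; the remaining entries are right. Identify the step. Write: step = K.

step = 8

Correct run:
#1 T1 reads 0
#2 T0 reads 0
#3 T0 CAS(0→1) writes; counter now 1
#4 T1 CAS(0→1) fails; counter now 1
#5 T1 reads 1
#6 T2 reads 1
#7 T2 CAS(1→2) writes; counter now 2
#8 T1 CAS(1→2) fails; counter now 2
#9 T3 reads 2
#10 T3 CAS(2→3) writes; counter now 3
Flip is step 8.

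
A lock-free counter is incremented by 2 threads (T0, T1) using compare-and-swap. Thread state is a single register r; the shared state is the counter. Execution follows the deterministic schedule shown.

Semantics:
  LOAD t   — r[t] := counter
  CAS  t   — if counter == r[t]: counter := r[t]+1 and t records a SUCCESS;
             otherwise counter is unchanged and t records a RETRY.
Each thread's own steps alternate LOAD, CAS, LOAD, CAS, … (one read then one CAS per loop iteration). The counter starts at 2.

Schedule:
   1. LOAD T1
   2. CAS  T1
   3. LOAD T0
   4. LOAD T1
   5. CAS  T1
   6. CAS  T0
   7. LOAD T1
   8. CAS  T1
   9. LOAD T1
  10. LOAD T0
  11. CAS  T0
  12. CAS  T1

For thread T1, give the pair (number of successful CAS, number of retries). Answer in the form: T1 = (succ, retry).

T1 = (3, 1)

1. LOAD T1 → mem=2 r[T1]=2 [LOAD]
2. CAS T1 → mem=3 r[T1]=2 [OK]
3. LOAD T0 → mem=3 r[T0]=3 [LOAD]
4. LOAD T1 → mem=3 r[T1]=3 [LOAD]
5. CAS T1 → mem=4 r[T1]=3 [OK]
6. CAS T0 → mem=4 r[T0]=3 [RETRY]
7. LOAD T1 → mem=4 r[T1]=4 [LOAD]
8. CAS T1 → mem=5 r[T1]=4 [OK]
9. LOAD T1 → mem=5 r[T1]=5 [LOAD]
10. LOAD T0 → mem=5 r[T0]=5 [LOAD]
11. CAS T0 → mem=6 r[T0]=5 [OK]
12. CAS T1 → mem=6 r[T1]=5 [RETRY]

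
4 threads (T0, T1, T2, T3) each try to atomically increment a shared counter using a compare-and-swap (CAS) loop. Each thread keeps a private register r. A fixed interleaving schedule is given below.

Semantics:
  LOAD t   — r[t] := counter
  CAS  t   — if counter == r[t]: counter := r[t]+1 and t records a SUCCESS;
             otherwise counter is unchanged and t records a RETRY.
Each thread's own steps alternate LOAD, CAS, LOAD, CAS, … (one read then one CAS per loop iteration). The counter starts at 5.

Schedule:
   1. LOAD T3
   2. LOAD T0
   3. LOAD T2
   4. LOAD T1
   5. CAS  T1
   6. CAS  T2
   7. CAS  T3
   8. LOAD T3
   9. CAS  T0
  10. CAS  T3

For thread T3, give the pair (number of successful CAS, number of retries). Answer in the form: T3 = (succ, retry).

T3 = (1, 1)

step 1: T3 LOAD ⇒ load; ctr=5 reg=5
step 2: T0 LOAD ⇒ load; ctr=5 reg=5
step 3: T2 LOAD ⇒ load; ctr=5 reg=5
step 4: T1 LOAD ⇒ load; ctr=5 reg=5
step 5: T1 CAS ⇒ ok; ctr=6 reg=5
step 6: T2 CAS ⇒ retry; ctr=6 reg=5
step 7: T3 CAS ⇒ retry; ctr=6 reg=5
step 8: T3 LOAD ⇒ load; ctr=6 reg=6
step 9: T0 CAS ⇒ retry; ctr=6 reg=5
step 10: T3 CAS ⇒ ok; ctr=7 reg=6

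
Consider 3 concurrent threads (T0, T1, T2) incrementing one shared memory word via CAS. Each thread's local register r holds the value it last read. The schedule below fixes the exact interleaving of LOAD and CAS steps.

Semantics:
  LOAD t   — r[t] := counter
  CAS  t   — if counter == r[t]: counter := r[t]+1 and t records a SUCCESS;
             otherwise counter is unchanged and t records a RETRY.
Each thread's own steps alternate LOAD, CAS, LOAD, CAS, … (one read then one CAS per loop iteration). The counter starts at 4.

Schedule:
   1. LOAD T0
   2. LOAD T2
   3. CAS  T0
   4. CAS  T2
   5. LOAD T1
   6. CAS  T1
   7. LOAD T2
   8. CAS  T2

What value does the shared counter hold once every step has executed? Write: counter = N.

counter = 7

[1] T0.load  rd  (counter 4, T0.r 4)
[2] T2.load  rd  (counter 4, T2.r 4)
[3] T0.cas  hit  (counter 5, T0.r 4)
[4] T2.cas  miss  (counter 5, T2.r 4)
[5] T1.load  rd  (counter 5, T1.r 5)
[6] T1.cas  hit  (counter 6, T1.r 5)
[7] T2.load  rd  (counter 6, T2.r 6)
[8] T2.cas  hit  (counter 7, T2.r 6)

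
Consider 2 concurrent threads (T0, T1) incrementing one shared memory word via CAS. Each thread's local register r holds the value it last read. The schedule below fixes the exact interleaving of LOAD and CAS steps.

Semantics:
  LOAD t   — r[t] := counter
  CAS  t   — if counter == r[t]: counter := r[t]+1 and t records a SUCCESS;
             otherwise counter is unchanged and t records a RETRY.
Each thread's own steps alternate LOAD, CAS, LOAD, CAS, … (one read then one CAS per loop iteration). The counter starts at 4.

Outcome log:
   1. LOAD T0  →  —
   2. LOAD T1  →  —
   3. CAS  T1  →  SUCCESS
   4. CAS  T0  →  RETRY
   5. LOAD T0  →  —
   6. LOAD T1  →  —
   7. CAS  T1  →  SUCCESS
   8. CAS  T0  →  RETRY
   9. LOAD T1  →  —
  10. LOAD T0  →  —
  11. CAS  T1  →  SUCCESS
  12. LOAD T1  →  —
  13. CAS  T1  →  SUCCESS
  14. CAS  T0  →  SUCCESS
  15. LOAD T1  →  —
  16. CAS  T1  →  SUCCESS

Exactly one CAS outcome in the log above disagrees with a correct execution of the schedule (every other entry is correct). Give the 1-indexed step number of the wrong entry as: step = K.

step = 14

Re-executing:
step 1: T0 LOAD ⇒ load; ctr=4 reg=4
step 2: T1 LOAD ⇒ load; ctr=4 reg=4
step 3: T1 CAS ⇒ ok; ctr=5 reg=4
step 4: T0 CAS ⇒ retry; ctr=5 reg=4
step 5: T0 LOAD ⇒ load; ctr=5 reg=5
step 6: T1 LOAD ⇒ load; ctr=5 reg=5
step 7: T1 CAS ⇒ ok; ctr=6 reg=5
step 8: T0 CAS ⇒ retry; ctr=6 reg=5
step 9: T1 LOAD ⇒ load; ctr=6 reg=6
step 10: T0 LOAD ⇒ load; ctr=6 reg=6
step 11: T1 CAS ⇒ ok; ctr=7 reg=6
step 12: T1 LOAD ⇒ load; ctr=7 reg=7
step 13: T1 CAS ⇒ ok; ctr=8 reg=7
step 14: T0 CAS ⇒ retry; ctr=8 reg=6
step 15: T1 LOAD ⇒ load; ctr=8 reg=8
step 16: T1 CAS ⇒ ok; ctr=9 reg=8
Flip is step 14.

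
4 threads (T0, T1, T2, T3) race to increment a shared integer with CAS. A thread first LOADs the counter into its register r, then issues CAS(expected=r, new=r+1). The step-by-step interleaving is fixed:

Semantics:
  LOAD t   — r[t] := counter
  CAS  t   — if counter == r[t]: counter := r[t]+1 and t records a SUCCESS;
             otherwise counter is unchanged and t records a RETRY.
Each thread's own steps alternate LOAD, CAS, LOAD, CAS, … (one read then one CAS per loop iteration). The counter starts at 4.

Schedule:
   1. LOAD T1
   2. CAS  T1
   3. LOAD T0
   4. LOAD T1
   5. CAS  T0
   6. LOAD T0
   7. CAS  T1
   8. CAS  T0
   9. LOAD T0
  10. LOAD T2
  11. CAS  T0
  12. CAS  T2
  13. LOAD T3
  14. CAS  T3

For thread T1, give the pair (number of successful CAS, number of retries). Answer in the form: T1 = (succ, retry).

T1 = (1, 1)

T1 LOAD — after: cnt=4, r=4 — load
T1 CAS — after: cnt=5, r=4 — ok
T0 LOAD — after: cnt=5, r=5 — load
T1 LOAD — after: cnt=5, r=5 — load
T0 CAS — after: cnt=6, r=5 — ok
T0 LOAD — after: cnt=6, r=6 — load
T1 CAS — after: cnt=6, r=5 — retry
T0 CAS — after: cnt=7, r=6 — ok
T0 LOAD — after: cnt=7, r=7 — load
T2 LOAD — after: cnt=7, r=7 — load
T0 CAS — after: cnt=8, r=7 — ok
T2 CAS — after: cnt=8, r=7 — retry
T3 LOAD — after: cnt=8, r=8 — load
T3 CAS — after: cnt=9, r=8 — ok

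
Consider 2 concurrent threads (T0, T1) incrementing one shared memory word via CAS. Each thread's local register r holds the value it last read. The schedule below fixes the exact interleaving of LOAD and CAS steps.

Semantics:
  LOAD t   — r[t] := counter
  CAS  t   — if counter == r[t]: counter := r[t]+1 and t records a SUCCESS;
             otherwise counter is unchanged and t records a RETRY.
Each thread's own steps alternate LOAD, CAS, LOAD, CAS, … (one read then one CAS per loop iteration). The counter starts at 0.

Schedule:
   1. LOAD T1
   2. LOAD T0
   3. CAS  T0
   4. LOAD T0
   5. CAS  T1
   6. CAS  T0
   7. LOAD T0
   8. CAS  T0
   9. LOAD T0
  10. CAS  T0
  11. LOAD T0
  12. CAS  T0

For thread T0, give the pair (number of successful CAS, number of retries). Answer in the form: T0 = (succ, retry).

T1 LOAD — after: cnt=0, r=0 — load
T0 LOAD — after: cnt=0, r=0 — load
T0 CAS — after: cnt=1, r=0 — ok
T0 LOAD — after: cnt=1, r=1 — load
T1 CAS — after: cnt=1, r=0 — retry
T0 CAS — after: cnt=2, r=1 — ok
T0 LOAD — after: cnt=2, r=2 — load
T0 CAS — after: cnt=3, r=2 — ok
T0 LOAD — after: cnt=3, r=3 — load
T0 CAS — after: cnt=4, r=3 — ok
T0 LOAD — after: cnt=4, r=4 — load
T0 CAS — after: cnt=5, r=4 — ok

T0 = (5, 0)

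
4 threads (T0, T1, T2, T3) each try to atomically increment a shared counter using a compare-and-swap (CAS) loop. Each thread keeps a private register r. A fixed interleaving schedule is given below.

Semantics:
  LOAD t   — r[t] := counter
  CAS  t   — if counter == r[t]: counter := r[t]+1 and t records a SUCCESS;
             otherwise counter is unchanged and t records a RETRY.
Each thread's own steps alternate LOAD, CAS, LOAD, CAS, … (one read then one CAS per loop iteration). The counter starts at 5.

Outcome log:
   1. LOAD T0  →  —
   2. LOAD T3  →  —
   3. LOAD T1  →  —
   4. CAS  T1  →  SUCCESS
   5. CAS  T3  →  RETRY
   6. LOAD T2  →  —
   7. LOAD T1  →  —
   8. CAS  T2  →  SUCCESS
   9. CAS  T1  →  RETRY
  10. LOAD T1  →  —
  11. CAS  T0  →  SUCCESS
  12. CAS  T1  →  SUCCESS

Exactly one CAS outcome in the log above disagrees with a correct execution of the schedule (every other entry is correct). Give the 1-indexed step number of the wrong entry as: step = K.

step = 11

Re-executing:
[1] T0.load  rd  (counter 5, T0.r 5)
[2] T3.load  rd  (counter 5, T3.r 5)
[3] T1.load  rd  (counter 5, T1.r 5)
[4] T1.cas  hit  (counter 6, T1.r 5)
[5] T3.cas  miss  (counter 6, T3.r 5)
[6] T2.load  rd  (counter 6, T2.r 6)
[7] T1.load  rd  (counter 6, T1.r 6)
[8] T2.cas  hit  (counter 7, T2.r 6)
[9] T1.cas  miss  (counter 7, T1.r 6)
[10] T1.load  rd  (counter 7, T1.r 7)
[11] T0.cas  miss  (counter 7, T0.r 5)
[12] T1.cas  hit  (counter 8, T1.r 7)
Log disagrees first at step 11.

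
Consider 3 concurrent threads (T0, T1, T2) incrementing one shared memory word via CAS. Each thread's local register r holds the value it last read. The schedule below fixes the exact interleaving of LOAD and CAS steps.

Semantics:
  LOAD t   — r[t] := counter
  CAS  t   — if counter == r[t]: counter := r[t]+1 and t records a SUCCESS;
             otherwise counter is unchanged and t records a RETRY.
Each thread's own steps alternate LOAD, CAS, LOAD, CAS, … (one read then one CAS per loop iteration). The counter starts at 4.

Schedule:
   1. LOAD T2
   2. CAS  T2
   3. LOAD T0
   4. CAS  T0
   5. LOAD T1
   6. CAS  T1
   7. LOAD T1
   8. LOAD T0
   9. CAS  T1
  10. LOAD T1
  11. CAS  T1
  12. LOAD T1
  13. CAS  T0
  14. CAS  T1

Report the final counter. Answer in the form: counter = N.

[1] T2.load  rd  (counter 4, T2.r 4)
[2] T2.cas  hit  (counter 5, T2.r 4)
[3] T0.load  rd  (counter 5, T0.r 5)
[4] T0.cas  hit  (counter 6, T0.r 5)
[5] T1.load  rd  (counter 6, T1.r 6)
[6] T1.cas  hit  (counter 7, T1.r 6)
[7] T1.load  rd  (counter 7, T1.r 7)
[8] T0.load  rd  (counter 7, T0.r 7)
[9] T1.cas  hit  (counter 8, T1.r 7)
[10] T1.load  rd  (counter 8, T1.r 8)
[11] T1.cas  hit  (counter 9, T1.r 8)
[12] T1.load  rd  (counter 9, T1.r 9)
[13] T0.cas  miss  (counter 9, T0.r 7)
[14] T1.cas  hit  (counter 10, T1.r 9)

counter = 10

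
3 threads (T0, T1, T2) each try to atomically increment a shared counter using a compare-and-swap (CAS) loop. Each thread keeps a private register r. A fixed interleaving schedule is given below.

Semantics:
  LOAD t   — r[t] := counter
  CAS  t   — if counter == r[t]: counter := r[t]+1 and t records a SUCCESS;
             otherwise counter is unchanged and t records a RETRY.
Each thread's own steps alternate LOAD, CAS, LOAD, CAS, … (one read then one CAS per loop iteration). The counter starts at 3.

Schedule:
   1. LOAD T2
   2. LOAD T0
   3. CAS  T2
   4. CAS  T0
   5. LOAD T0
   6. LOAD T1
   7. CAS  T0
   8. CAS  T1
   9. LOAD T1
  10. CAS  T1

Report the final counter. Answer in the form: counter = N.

counter = 6

T2 LOAD — after: cnt=3, r=3 — load
T0 LOAD — after: cnt=3, r=3 — load
T2 CAS — after: cnt=4, r=3 — ok
T0 CAS — after: cnt=4, r=3 — retry
T0 LOAD — after: cnt=4, r=4 — load
T1 LOAD — after: cnt=4, r=4 — load
T0 CAS — after: cnt=5, r=4 — ok
T1 CAS — after: cnt=5, r=4 — retry
T1 LOAD — after: cnt=5, r=5 — load
T1 CAS — after: cnt=6, r=5 — ok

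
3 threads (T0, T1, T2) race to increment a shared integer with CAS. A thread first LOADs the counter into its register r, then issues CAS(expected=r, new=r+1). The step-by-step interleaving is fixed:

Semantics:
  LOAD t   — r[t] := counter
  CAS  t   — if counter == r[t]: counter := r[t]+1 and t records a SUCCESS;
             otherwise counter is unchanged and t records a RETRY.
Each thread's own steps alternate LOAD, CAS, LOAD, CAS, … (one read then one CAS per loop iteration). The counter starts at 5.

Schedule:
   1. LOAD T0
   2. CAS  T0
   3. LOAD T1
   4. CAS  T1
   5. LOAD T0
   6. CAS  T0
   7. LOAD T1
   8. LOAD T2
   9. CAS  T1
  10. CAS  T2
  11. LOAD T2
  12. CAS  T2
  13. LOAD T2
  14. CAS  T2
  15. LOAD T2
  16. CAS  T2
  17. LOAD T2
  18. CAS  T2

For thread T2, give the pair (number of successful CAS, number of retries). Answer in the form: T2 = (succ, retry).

T2 = (4, 1)

#1 T0 reads 5
#2 T0 CAS(5→6) writes; counter now 6
#3 T1 reads 6
#4 T1 CAS(6→7) writes; counter now 7
#5 T0 reads 7
#6 T0 CAS(7→8) writes; counter now 8
#7 T1 reads 8
#8 T2 reads 8
#9 T1 CAS(8→9) writes; counter now 9
#10 T2 CAS(8→9) fails; counter now 9
#11 T2 reads 9
#12 T2 CAS(9→10) writes; counter now 10
#13 T2 reads 10
#14 T2 CAS(10→11) writes; counter now 11
#15 T2 reads 11
#16 T2 CAS(11→12) writes; counter now 12
#17 T2 reads 12
#18 T2 CAS(12→13) writes; counter now 13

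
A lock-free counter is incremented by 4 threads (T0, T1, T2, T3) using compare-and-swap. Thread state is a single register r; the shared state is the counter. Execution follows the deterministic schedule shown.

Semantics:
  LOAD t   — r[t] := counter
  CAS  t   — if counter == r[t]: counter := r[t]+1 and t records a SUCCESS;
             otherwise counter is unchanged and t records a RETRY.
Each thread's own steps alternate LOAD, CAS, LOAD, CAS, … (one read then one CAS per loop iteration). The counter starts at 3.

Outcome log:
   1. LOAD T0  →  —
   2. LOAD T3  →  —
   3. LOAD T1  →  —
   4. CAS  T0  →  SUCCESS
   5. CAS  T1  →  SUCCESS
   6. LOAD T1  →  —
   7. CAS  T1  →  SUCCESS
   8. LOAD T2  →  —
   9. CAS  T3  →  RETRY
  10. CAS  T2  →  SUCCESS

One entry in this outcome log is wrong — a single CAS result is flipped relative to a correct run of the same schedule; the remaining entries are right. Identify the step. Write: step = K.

Re-executing:
   1) LOAD T0:  M=3  r_T0=3
   2) LOAD T3:  M=3  r_T3=3
   3) LOAD T1:  M=3  r_T1=3
   4) CAS  T0:  M=4  r_T0=3 ✓
   5) CAS  T1:  M=4  r_T1=3 ✗
   6) LOAD T1:  M=4  r_T1=4
   7) CAS  T1:  M=5  r_T1=4 ✓
   8) LOAD T2:  M=5  r_T2=5
   9) CAS  T3:  M=5  r_T3=3 ✗
  10) CAS  T2:  M=6  r_T2=5 ✓
Log disagrees first at step 5.

step = 5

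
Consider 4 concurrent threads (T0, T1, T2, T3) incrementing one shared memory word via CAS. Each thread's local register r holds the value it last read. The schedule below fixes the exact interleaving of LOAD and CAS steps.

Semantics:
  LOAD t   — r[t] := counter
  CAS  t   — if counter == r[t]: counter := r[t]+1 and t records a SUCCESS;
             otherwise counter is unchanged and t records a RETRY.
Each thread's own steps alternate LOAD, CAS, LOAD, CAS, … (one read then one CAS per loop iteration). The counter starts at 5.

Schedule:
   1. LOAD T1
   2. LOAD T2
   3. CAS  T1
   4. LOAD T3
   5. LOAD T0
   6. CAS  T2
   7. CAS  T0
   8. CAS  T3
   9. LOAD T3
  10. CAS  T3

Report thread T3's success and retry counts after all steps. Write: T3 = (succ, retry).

step 1: T1 LOAD ⇒ load; ctr=5 reg=5
step 2: T2 LOAD ⇒ load; ctr=5 reg=5
step 3: T1 CAS ⇒ ok; ctr=6 reg=5
step 4: T3 LOAD ⇒ load; ctr=6 reg=6
step 5: T0 LOAD ⇒ load; ctr=6 reg=6
step 6: T2 CAS ⇒ retry; ctr=6 reg=5
step 7: T0 CAS ⇒ ok; ctr=7 reg=6
step 8: T3 CAS ⇒ retry; ctr=7 reg=6
step 9: T3 LOAD ⇒ load; ctr=7 reg=7
step 10: T3 CAS ⇒ ok; ctr=8 reg=7

T3 = (1, 1)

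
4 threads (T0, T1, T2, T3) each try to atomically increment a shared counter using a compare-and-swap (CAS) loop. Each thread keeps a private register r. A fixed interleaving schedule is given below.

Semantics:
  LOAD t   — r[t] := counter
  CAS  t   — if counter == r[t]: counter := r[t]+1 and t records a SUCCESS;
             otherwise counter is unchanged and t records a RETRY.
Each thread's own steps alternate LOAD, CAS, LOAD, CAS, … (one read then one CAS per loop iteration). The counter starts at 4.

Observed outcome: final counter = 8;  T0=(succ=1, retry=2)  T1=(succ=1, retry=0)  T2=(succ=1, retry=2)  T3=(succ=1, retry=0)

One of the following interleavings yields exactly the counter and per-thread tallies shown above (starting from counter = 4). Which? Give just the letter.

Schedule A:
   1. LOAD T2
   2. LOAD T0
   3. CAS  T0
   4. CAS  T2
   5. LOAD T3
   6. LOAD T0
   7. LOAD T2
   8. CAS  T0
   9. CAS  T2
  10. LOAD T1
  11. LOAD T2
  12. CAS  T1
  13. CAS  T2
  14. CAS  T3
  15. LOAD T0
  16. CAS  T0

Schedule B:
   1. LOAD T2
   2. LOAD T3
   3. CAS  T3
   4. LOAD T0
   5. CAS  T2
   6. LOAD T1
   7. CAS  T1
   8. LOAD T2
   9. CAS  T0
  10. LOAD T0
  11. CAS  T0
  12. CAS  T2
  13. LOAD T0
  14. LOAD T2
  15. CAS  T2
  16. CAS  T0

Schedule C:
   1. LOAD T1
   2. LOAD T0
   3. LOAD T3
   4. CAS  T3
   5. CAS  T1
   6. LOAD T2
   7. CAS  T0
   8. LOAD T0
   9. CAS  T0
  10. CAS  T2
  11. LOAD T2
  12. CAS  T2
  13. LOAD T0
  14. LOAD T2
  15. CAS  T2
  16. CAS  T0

Run B:
[1] T2.load  rd  (counter 4, T2.r 4)
[2] T3.load  rd  (counter 4, T3.r 4)
[3] T3.cas  hit  (counter 5, T3.r 4)
[4] T0.load  rd  (counter 5, T0.r 5)
[5] T2.cas  miss  (counter 5, T2.r 4)
[6] T1.load  rd  (counter 5, T1.r 5)
[7] T1.cas  hit  (counter 6, T1.r 5)
[8] T2.load  rd  (counter 6, T2.r 6)
[9] T0.cas  miss  (counter 6, T0.r 5)
[10] T0.load  rd  (counter 6, T0.r 6)
[11] T0.cas  hit  (counter 7, T0.r 6)
[12] T2.cas  miss  (counter 7, T2.r 6)
[13] T0.load  rd  (counter 7, T0.r 7)
[14] T2.load  rd  (counter 7, T2.r 7)
[15] T2.cas  hit  (counter 8, T2.r 7)
[16] T0.cas  miss  (counter 8, T0.r 7)

B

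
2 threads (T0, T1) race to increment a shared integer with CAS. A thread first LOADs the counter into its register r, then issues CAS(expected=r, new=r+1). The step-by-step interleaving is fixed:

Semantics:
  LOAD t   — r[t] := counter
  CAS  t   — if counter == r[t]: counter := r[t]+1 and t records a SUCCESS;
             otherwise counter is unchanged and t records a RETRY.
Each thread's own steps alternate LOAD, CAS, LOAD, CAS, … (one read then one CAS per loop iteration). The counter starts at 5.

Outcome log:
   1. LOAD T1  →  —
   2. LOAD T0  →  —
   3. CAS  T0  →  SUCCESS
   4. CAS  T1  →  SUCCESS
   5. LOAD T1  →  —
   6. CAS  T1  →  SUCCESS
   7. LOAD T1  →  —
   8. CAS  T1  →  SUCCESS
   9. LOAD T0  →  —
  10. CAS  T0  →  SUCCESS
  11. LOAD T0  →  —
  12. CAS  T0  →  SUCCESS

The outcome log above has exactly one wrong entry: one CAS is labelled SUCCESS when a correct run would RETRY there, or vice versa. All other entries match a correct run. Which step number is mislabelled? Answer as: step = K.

Reference trace:
step 1: T1 LOAD ⇒ load; ctr=5 reg=5
step 2: T0 LOAD ⇒ load; ctr=5 reg=5
step 3: T0 CAS ⇒ ok; ctr=6 reg=5
step 4: T1 CAS ⇒ retry; ctr=6 reg=5
step 5: T1 LOAD ⇒ load; ctr=6 reg=6
step 6: T1 CAS ⇒ ok; ctr=7 reg=6
step 7: T1 LOAD ⇒ load; ctr=7 reg=7
step 8: T1 CAS ⇒ ok; ctr=8 reg=7
step 9: T0 LOAD ⇒ load; ctr=8 reg=8
step 10: T0 CAS ⇒ ok; ctr=9 reg=8
step 11: T0 LOAD ⇒ load; ctr=9 reg=9
step 12: T0 CAS ⇒ ok; ctr=10 reg=9
Log disagrees first at step 4.

step = 4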